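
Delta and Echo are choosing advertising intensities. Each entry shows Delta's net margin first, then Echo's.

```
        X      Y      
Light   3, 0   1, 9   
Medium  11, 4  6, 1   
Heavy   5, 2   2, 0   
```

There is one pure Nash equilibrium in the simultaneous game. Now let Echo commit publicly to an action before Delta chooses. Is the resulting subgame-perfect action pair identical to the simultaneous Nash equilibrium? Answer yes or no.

Backward induction with Echo moving first.
- X → Delta plays Medium (best of 3, 11, 5); Echo gets 4.
- Y → Delta plays Medium (best of 1, 6, 2); Echo gets 1.
Among 4, 1, the best is 4 at X. Subgame-perfect outcome: (Medium, X) with payoffs (11, 4).
For the simultaneous game, intersect best replies.
Delta's best replies: X→Medium; Y→Medium.
Echo's best replies: Light→Y; Medium→X; Heavy→X.
The unique mutual best reply is (Medium, X), giving (11, 4).
Sequential outcome (Medium, X) coincides with the Nash profile (Medium, X).

yes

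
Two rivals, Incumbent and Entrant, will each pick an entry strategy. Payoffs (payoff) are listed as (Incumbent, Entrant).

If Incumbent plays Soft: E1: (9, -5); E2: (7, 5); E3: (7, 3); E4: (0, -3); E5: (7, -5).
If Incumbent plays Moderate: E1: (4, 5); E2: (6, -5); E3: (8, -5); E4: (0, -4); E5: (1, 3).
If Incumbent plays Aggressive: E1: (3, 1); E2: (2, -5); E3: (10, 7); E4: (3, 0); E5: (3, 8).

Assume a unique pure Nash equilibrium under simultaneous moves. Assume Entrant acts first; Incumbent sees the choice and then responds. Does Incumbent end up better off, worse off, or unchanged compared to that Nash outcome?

better off

Backward induction with Entrant moving first.
- E1: BR = Soft, leader payoff -5.
- E2: BR = Soft, leader payoff 5.
- E3: BR = Aggressive, leader payoff 7.
- E4: BR = Aggressive, leader payoff 0.
- E5: BR = Soft, leader payoff -5.
Maximizing over -5, 5, 7, 0, -5, Entrant chooses E3. Subgame-perfect outcome: (Aggressive, E3) with payoffs (10, 7).
For the simultaneous game, intersect best replies.
Incumbent's best replies: E1→Soft; E2→Soft; E3→Aggressive; E4→Aggressive; E5→Soft.
Entrant's best replies: Soft→E2; Moderate→E1; Aggressive→E5.
Only (Soft, E2) has each player best-responding; Nash payoffs (7, 5).
Incumbent earns 10 sequentially versus 7 at the Nash outcome: better off.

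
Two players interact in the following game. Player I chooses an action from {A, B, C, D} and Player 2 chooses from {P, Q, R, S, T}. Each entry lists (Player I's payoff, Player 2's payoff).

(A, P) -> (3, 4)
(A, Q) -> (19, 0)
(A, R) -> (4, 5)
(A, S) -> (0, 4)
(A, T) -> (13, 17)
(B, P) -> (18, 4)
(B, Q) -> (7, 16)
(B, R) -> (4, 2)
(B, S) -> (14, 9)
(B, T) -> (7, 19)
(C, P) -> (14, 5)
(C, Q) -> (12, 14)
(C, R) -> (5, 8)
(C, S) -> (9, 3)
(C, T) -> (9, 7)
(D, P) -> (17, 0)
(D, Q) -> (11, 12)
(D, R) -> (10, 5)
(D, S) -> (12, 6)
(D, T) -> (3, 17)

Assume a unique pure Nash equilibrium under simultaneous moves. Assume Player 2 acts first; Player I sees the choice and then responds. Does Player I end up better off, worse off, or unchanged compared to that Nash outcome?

unchanged

Backward induction with Player 2 moving first.
- P → Player I plays B (best of 3, 18, 14, 17); Player 2 gets 4.
- Q → Player I plays A (best of 19, 7, 12, 11); Player 2 gets 0.
- R → Player I plays D (best of 4, 4, 5, 10); Player 2 gets 5.
- S → Player I plays B (best of 0, 14, 9, 12); Player 2 gets 9.
- T → Player I plays A (best of 13, 7, 9, 3); Player 2 gets 17.
Maximizing over 4, 0, 5, 9, 17, Player 2 chooses T. Subgame-perfect outcome: (A, T) with payoffs (13, 17).
Under simultaneous play:
Player I's best replies: P→B; Q→A; R→D; S→B; T→A.
Player 2's best replies: A→T; B→T; C→Q; D→T.
Only (A, T) has each player best-responding; Nash payoffs (13, 17).
Player I earns 13 sequentially versus 13 at the Nash outcome: unchanged.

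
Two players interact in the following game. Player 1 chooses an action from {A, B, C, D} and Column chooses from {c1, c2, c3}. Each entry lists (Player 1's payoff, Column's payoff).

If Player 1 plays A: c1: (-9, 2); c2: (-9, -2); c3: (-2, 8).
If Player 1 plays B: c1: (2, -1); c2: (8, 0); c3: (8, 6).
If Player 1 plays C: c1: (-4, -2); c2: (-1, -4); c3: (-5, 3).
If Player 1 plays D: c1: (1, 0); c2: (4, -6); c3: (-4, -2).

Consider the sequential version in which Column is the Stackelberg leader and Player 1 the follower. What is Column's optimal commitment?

c3

Backward induction with Column moving first.
- c1 → Player 1 plays B (best of -9, 2, -4, 1); Column gets -1.
- c2 → Player 1 plays B (best of -9, 8, -1, 4); Column gets 0.
- c3 → Player 1 plays B (best of -2, 8, -5, -4); Column gets 6.
Maximizing over -1, 0, 6, Column chooses c3. Subgame-perfect outcome: (B, c3) with payoffs (8, 6).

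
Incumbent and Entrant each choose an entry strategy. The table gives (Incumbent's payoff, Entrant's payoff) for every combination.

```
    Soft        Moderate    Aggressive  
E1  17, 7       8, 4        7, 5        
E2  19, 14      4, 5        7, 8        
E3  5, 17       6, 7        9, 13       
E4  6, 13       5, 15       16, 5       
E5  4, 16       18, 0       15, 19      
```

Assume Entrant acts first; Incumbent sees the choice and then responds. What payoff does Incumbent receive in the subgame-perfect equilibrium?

Work backward from Incumbent's decision.
- Soft → Incumbent plays E2 (best of 17, 19, 5, 6, 4); Entrant gets 14.
- Moderate → Incumbent plays E5 (best of 8, 4, 6, 5, 18); Entrant gets 0.
- Aggressive → Incumbent plays E4 (best of 7, 7, 9, 16, 15); Entrant gets 5.
Among 14, 0, 5, the best is 14 at Soft. Subgame-perfect outcome: (E2, Soft) with payoffs (19, 14).

19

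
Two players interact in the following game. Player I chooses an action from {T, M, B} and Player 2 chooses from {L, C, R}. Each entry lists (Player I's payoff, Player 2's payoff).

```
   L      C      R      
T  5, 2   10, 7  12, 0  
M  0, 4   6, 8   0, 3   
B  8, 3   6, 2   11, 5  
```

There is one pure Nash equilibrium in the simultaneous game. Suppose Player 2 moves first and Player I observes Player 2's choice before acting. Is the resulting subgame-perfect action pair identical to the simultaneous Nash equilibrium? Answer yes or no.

Backward induction with Player 2 moving first.
- L: Player I compares 5, 0, 8 and picks B; Player 2 would get 3.
- C: Player I compares 10, 6, 6 and picks T; Player 2 would get 7.
- R: Player I compares 12, 0, 11 and picks T; Player 2 would get 0.
Among 3, 7, 0, the best is 7 at C. Subgame-perfect outcome: (T, C) with payoffs (10, 7).
Under simultaneous play:
Player I's best replies: L→B; C→T; R→T.
Player 2's best replies: T→C; M→C; B→R.
The unique mutual best reply is (T, C), giving (10, 7).
Sequential outcome (T, C) coincides with the Nash profile (T, C).

yes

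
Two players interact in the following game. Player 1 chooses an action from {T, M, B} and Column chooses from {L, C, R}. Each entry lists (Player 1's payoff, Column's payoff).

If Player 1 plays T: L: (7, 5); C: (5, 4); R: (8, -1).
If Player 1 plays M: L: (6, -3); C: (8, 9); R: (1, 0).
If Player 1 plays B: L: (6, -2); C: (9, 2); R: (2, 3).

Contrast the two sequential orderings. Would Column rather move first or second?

second

If Player 1 leads: Column's best replies are T→L, M→C, B→R; Player 1's induced payoffs 7, 8, 2; outcome (M, C), payoffs (8, 9).
If Column leads: Player 1's best replies are L→T, C→B, R→T; Column's induced payoffs 5, 2, -1; outcome (T, L), payoffs (7, 5).
Column gets 5 moving first and 9 moving second, so Column prefers to move second.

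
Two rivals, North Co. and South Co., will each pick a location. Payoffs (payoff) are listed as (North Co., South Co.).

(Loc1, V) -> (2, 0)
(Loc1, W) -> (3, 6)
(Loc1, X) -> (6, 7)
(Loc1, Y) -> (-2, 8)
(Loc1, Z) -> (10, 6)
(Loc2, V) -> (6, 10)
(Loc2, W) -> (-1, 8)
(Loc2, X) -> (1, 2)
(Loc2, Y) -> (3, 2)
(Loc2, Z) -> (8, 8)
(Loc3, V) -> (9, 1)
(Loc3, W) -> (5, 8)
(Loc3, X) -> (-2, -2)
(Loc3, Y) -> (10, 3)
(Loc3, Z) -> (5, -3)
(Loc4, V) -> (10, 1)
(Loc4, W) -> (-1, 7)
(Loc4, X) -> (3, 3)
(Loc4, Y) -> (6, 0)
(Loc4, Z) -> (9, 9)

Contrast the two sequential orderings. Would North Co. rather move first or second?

If North Co. leads: South Co.'s best replies are Loc1→Y, Loc2→V, Loc3→W, Loc4→Z; North Co.'s induced payoffs -2, 6, 5, 9; outcome (Loc4, Z), payoffs (9, 9).
If South Co. leads: North Co.'s best replies are V→Loc4, W→Loc3, X→Loc1, Y→Loc3, Z→Loc1; South Co.'s induced payoffs 1, 8, 7, 3, 6; outcome (Loc3, W), payoffs (5, 8).
North Co. gets 9 moving first and 5 moving second, so North Co. prefers to move first.

first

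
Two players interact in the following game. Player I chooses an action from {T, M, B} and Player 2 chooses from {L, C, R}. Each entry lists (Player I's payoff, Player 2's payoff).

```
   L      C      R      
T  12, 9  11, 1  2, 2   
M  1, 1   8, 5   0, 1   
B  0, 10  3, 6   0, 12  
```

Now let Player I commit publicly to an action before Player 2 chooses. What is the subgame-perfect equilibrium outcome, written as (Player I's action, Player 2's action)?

Work backward from Player 2's decision.
- T → Player 2 plays L (best of 9, 1, 2); Player I gets 12.
- M → Player 2 plays C (best of 1, 5, 1); Player I gets 8.
- B → Player 2 plays R (best of 10, 6, 12); Player I gets 0.
Among 12, 8, 0, the best is 12 at T. Subgame-perfect outcome: (T, L) with payoffs (12, 9).

(T, L)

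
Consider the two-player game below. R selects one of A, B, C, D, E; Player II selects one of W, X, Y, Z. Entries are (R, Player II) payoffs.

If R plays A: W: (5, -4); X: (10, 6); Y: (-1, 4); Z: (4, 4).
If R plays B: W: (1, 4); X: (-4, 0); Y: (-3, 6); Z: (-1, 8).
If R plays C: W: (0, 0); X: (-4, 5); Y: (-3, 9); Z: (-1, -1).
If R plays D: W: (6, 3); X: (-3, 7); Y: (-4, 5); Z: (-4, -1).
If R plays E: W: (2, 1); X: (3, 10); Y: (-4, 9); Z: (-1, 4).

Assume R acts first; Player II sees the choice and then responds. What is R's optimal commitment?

Solve by backward induction (R leads).
- A → Player II plays X (best of -4, 6, 4, 4); R gets 10.
- B → Player II plays Z (best of 4, 0, 6, 8); R gets -1.
- C → Player II plays Y (best of 0, 5, 9, -1); R gets -3.
- D → Player II plays X (best of 3, 7, 5, -1); R gets -3.
- E → Player II plays X (best of 1, 10, 9, 4); R gets 3.
R's induced payoffs are 10, -1, -3, -3, 3, so R commits to A. Subgame-perfect outcome: (A, X) with payoffs (10, 6).

A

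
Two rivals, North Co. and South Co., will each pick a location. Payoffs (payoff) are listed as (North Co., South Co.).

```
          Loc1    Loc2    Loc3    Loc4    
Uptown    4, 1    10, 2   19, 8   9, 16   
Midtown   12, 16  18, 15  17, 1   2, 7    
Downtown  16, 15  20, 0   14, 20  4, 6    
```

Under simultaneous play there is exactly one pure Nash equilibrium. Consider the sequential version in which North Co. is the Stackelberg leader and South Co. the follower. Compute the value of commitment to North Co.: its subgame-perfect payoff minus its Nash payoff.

Backward induction with North Co. moving first.
- Uptown: BR = Loc4, leader payoff 9.
- Midtown: BR = Loc1, leader payoff 12.
- Downtown: BR = Loc3, leader payoff 14.
North Co.'s induced payoffs are 9, 12, 14, so North Co. commits to Downtown. Subgame-perfect outcome: (Downtown, Loc3) with payoffs (14, 20).
Now find the simultaneous Nash equilibrium.
North Co.'s best replies: Loc1→Downtown; Loc2→Downtown; Loc3→Uptown; Loc4→Uptown.
South Co.'s best replies: Uptown→Loc4; Midtown→Loc1; Downtown→Loc3.
Only (Uptown, Loc4) has each player best-responding; Nash payoffs (9, 16).
North Co.'s commitment gain: 14 − 9 = 5.

5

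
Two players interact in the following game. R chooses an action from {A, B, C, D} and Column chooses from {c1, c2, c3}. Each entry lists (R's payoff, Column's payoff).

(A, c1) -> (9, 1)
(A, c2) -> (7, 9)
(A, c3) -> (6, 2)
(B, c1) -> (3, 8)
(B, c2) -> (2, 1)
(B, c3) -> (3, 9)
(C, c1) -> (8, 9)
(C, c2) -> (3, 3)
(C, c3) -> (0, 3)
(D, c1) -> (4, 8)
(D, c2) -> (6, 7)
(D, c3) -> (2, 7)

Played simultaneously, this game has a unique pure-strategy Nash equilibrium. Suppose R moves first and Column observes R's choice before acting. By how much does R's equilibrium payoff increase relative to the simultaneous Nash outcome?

1

Solve by backward induction (R leads).
- A: BR = c2, leader payoff 7.
- B: BR = c3, leader payoff 3.
- C: BR = c1, leader payoff 8.
- D: BR = c1, leader payoff 4.
Maximizing over 7, 3, 8, 4, R chooses C. Subgame-perfect outcome: (C, c1) with payoffs (8, 9).
Now find the simultaneous Nash equilibrium.
R's best replies: c1→A; c2→A; c3→A.
Column's best replies: A→c2; B→c3; C→c1; D→c1.
The unique mutual best reply is (A, c2), giving (7, 9).
R's commitment gain: 8 − 7 = 1.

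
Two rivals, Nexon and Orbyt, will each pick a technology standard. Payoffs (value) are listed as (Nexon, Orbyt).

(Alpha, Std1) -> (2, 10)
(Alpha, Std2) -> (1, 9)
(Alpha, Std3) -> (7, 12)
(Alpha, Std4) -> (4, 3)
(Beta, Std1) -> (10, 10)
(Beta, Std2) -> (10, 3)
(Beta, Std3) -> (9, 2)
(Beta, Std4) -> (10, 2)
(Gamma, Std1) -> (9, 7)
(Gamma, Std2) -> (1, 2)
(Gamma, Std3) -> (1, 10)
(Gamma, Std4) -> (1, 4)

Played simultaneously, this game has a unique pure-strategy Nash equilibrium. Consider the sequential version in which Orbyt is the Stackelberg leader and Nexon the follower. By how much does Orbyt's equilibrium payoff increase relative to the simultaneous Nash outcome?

Work backward from Nexon's decision.
- Std1: Nexon compares 2, 10, 9 and picks Beta; Orbyt would get 10.
- Std2: Nexon compares 1, 10, 1 and picks Beta; Orbyt would get 3.
- Std3: Nexon compares 7, 9, 1 and picks Beta; Orbyt would get 2.
- Std4: Nexon compares 4, 10, 1 and picks Beta; Orbyt would get 2.
Maximizing over 10, 3, 2, 2, Orbyt chooses Std1. Subgame-perfect outcome: (Beta, Std1) with payoffs (10, 10).
For the simultaneous game, intersect best replies.
Nexon's best replies: Std1→Beta; Std2→Beta; Std3→Beta; Std4→Beta.
Orbyt's best replies: Alpha→Std3; Beta→Std1; Gamma→Std3.
The unique mutual best reply is (Beta, Std1), giving (10, 10).
Orbyt's commitment gain: 10 − 10 = 0.

0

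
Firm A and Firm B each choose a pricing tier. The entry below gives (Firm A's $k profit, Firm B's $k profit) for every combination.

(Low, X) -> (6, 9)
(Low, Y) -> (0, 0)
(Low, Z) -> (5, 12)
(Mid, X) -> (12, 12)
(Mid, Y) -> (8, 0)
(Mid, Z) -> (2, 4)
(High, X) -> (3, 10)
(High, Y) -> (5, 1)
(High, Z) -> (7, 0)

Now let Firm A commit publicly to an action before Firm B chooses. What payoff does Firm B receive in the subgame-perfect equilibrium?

Solve by backward induction (Firm A leads).
- Low → Firm B plays Z (best of 9, 0, 12); Firm A gets 5.
- Mid → Firm B plays X (best of 12, 0, 4); Firm A gets 12.
- High → Firm B plays X (best of 10, 1, 0); Firm A gets 3.
Among 5, 12, 3, the best is 12 at Mid. Subgame-perfect outcome: (Mid, X) with payoffs (12, 12).

12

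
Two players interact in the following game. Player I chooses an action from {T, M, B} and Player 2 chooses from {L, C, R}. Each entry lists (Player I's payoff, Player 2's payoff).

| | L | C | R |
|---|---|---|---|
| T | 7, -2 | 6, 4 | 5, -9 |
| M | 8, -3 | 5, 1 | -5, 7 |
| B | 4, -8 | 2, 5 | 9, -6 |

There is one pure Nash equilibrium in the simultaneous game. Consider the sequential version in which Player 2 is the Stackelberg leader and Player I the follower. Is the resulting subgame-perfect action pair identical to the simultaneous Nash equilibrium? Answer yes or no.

yes

Player I best-responds to each possible Player 2 move:
- L → Player I plays M (best of 7, 8, 4); Player 2 gets -3.
- C → Player I plays T (best of 6, 5, 2); Player 2 gets 4.
- R → Player I plays B (best of 5, -5, 9); Player 2 gets -6.
Maximizing over -3, 4, -6, Player 2 chooses C. Subgame-perfect outcome: (T, C) with payoffs (6, 4).
Now find the simultaneous Nash equilibrium.
Player I's best replies: L→M; C→T; R→B.
Player 2's best replies: T→C; M→R; B→C.
The unique mutual best reply is (T, C), giving (6, 4).
Sequential outcome (T, C) coincides with the Nash profile (T, C).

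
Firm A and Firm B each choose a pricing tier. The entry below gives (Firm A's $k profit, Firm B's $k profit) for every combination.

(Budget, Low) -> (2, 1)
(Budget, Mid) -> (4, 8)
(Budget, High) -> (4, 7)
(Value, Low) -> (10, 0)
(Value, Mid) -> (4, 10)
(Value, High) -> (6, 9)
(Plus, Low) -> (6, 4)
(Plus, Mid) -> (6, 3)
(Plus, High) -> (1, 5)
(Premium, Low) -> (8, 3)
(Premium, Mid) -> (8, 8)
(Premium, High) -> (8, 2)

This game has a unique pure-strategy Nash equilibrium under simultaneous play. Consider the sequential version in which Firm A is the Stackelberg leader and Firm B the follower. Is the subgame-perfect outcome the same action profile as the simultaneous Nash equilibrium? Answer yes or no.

yes

Firm B best-responds to each possible Firm A move:
- Budget: Firm B compares 1, 8, 7 and picks Mid; Firm A would get 4.
- Value: Firm B compares 0, 10, 9 and picks Mid; Firm A would get 4.
- Plus: Firm B compares 4, 3, 5 and picks High; Firm A would get 1.
- Premium: Firm B compares 3, 8, 2 and picks Mid; Firm A would get 8.
Maximizing over 4, 4, 1, 8, Firm A chooses Premium. Subgame-perfect outcome: (Premium, Mid) with payoffs (8, 8).
For the simultaneous game, intersect best replies.
Firm A's best replies: Low→Value; Mid→Premium; High→Premium.
Firm B's best replies: Budget→Mid; Value→Mid; Plus→High; Premium→Mid.
The unique mutual best reply is (Premium, Mid), giving (8, 8).
Sequential outcome (Premium, Mid) coincides with the Nash profile (Premium, Mid).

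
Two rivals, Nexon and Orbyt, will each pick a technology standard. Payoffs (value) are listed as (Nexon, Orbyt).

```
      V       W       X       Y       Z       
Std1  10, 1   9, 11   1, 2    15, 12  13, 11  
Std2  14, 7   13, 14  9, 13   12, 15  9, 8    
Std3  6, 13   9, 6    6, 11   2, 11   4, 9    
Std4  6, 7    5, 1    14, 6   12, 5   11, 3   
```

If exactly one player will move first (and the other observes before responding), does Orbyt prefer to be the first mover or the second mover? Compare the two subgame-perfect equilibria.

first

If Nexon leads: Orbyt's best replies are Std1→Y, Std2→Y, Std3→V, Std4→V; Nexon's induced payoffs 15, 12, 6, 6; outcome (Std1, Y), payoffs (15, 12).
If Orbyt leads: Nexon's best replies are V→Std2, W→Std2, X→Std4, Y→Std1, Z→Std1; Orbyt's induced payoffs 7, 14, 6, 12, 11; outcome (Std2, W), payoffs (13, 14).
Orbyt gets 14 moving first and 12 moving second, so Orbyt prefers to move first.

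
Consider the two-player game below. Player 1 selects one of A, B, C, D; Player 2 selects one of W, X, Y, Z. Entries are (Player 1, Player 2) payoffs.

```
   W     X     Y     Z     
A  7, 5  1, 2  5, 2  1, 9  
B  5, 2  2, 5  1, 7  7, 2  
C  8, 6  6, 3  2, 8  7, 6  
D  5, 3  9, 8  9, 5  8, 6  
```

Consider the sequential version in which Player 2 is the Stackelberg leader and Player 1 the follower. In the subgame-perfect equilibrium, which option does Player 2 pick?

X

Player 1 best-responds to each possible Player 2 move:
- W: BR = C, leader payoff 6.
- X: BR = D, leader payoff 8.
- Y: BR = D, leader payoff 5.
- Z: BR = D, leader payoff 6.
Maximizing over 6, 8, 5, 6, Player 2 chooses X. Subgame-perfect outcome: (D, X) with payoffs (9, 8).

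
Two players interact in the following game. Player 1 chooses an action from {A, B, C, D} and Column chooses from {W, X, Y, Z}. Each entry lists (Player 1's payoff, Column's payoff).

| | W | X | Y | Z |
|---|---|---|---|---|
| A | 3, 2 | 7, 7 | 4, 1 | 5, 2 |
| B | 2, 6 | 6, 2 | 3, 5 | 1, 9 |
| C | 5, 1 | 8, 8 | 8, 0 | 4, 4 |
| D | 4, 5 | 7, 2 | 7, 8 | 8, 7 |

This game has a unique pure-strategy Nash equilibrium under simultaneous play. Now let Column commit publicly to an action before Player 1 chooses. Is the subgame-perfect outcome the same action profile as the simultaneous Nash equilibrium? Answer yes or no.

Backward induction with Column moving first.
- W → Player 1 plays C (best of 3, 2, 5, 4); Column gets 1.
- X → Player 1 plays C (best of 7, 6, 8, 7); Column gets 8.
- Y → Player 1 plays C (best of 4, 3, 8, 7); Column gets 0.
- Z → Player 1 plays D (best of 5, 1, 4, 8); Column gets 7.
Among 1, 8, 0, 7, the best is 8 at X. Subgame-perfect outcome: (C, X) with payoffs (8, 8).
For the simultaneous game, intersect best replies.
Player 1's best replies: W→C; X→C; Y→C; Z→D.
Column's best replies: A→X; B→Z; C→X; D→Y.
Only (C, X) has each player best-responding; Nash payoffs (8, 8).
Sequential outcome (C, X) coincides with the Nash profile (C, X).

yes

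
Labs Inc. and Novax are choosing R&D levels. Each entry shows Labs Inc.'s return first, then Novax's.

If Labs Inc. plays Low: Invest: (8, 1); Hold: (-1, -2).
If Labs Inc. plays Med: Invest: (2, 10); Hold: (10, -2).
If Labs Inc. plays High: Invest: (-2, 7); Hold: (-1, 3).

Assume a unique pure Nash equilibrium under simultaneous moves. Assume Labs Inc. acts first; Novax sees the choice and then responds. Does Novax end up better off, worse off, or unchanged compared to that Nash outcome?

unchanged

Backward induction with Labs Inc. moving first.
- Low → Novax plays Invest (best of 1, -2); Labs Inc. gets 8.
- Med → Novax plays Invest (best of 10, -2); Labs Inc. gets 2.
- High → Novax plays Invest (best of 7, 3); Labs Inc. gets -2.
Labs Inc.'s induced payoffs are 8, 2, -2, so Labs Inc. commits to Low. Subgame-perfect outcome: (Low, Invest) with payoffs (8, 1).
For the simultaneous game, intersect best replies.
Labs Inc.'s best replies: Invest→Low; Hold→Med.
Novax's best replies: Low→Invest; Med→Invest; High→Invest.
Only (Low, Invest) has each player best-responding; Nash payoffs (8, 1).
Novax earns 1 sequentially versus 1 at the Nash outcome: unchanged.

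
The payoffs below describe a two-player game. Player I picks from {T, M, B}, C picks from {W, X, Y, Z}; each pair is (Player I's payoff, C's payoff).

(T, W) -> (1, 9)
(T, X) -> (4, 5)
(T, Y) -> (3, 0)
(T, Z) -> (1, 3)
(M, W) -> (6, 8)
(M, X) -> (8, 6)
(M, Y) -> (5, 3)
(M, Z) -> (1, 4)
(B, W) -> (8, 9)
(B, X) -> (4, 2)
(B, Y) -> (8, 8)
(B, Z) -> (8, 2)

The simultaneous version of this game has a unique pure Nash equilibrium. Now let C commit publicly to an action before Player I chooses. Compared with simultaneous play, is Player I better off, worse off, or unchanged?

unchanged

Player I best-responds to each possible C move:
- W → Player I plays B (best of 1, 6, 8); C gets 9.
- X → Player I plays M (best of 4, 8, 4); C gets 6.
- Y → Player I plays B (best of 3, 5, 8); C gets 8.
- Z → Player I plays B (best of 1, 1, 8); C gets 2.
Among 9, 6, 8, 2, the best is 9 at W. Subgame-perfect outcome: (B, W) with payoffs (8, 9).
Under simultaneous play:
Player I's best replies: W→B; X→M; Y→B; Z→B.
C's best replies: T→W; M→W; B→W.
Only (B, W) has each player best-responding; Nash payoffs (8, 9).
Player I earns 8 sequentially versus 8 at the Nash outcome: unchanged.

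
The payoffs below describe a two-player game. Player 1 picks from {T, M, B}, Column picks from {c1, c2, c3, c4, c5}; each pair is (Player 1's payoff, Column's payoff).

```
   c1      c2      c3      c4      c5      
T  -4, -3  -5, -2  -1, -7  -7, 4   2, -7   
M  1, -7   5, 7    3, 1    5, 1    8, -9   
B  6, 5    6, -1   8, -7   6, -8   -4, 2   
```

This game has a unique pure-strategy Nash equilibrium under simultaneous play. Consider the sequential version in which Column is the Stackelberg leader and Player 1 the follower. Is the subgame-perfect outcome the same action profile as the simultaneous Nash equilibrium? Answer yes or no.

yes

Solve by backward induction (Column leads).
- c1: BR = B, leader payoff 5.
- c2: BR = B, leader payoff -1.
- c3: BR = B, leader payoff -7.
- c4: BR = B, leader payoff -8.
- c5: BR = M, leader payoff -9.
Among 5, -1, -7, -8, -9, the best is 5 at c1. Subgame-perfect outcome: (B, c1) with payoffs (6, 5).
Under simultaneous play:
Player 1's best replies: c1→B; c2→B; c3→B; c4→B; c5→M.
Column's best replies: T→c4; M→c2; B→c1.
The unique mutual best reply is (B, c1), giving (6, 5).
Sequential outcome (B, c1) coincides with the Nash profile (B, c1).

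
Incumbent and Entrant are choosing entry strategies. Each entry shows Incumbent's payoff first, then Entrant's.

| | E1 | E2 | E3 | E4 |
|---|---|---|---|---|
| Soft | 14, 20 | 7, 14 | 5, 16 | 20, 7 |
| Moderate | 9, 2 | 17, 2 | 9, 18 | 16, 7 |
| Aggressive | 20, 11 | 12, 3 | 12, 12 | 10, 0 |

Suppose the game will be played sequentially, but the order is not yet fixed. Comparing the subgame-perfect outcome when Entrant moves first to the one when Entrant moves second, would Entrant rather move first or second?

If Incumbent leads: Entrant's best replies are Soft→E1, Moderate→E3, Aggressive→E3; Incumbent's induced payoffs 14, 9, 12; outcome (Soft, E1), payoffs (14, 20).
If Entrant leads: Incumbent's best replies are E1→Aggressive, E2→Moderate, E3→Aggressive, E4→Soft; Entrant's induced payoffs 11, 2, 12, 7; outcome (Aggressive, E3), payoffs (12, 12).
Entrant gets 12 moving first and 20 moving second, so Entrant prefers to move second.

second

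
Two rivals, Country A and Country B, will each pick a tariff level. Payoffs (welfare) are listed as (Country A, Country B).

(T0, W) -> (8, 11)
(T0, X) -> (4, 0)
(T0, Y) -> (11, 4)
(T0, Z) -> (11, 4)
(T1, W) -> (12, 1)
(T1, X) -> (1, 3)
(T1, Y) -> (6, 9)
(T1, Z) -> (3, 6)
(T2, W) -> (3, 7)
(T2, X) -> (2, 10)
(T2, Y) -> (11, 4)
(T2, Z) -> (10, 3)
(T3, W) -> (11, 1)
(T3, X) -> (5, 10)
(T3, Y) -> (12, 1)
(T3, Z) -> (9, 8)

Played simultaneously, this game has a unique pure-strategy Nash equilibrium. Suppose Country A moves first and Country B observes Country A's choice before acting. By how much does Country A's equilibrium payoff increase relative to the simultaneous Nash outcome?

Backward induction with Country A moving first.
- T0: BR = W, leader payoff 8.
- T1: BR = Y, leader payoff 6.
- T2: BR = X, leader payoff 2.
- T3: BR = X, leader payoff 5.
Among 8, 6, 2, 5, the best is 8 at T0. Subgame-perfect outcome: (T0, W) with payoffs (8, 11).
For the simultaneous game, intersect best replies.
Country A's best replies: W→T1; X→T3; Y→T3; Z→T0.
Country B's best replies: T0→W; T1→Y; T2→X; T3→X.
Only (T3, X) has each player best-responding; Nash payoffs (5, 10).
Country A's commitment gain: 8 − 5 = 3.

3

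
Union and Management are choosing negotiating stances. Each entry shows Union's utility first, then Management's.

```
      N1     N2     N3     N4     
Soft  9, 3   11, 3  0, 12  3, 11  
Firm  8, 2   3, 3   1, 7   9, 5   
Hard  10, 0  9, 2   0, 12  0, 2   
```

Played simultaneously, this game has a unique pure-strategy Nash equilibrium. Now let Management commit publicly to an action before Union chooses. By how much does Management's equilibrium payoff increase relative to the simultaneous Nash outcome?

Union best-responds to each possible Management move:
- N1: BR = Hard, leader payoff 0.
- N2: BR = Soft, leader payoff 3.
- N3: BR = Firm, leader payoff 7.
- N4: BR = Firm, leader payoff 5.
Maximizing over 0, 3, 7, 5, Management chooses N3. Subgame-perfect outcome: (Firm, N3) with payoffs (1, 7).
For the simultaneous game, intersect best replies.
Union's best replies: N1→Hard; N2→Soft; N3→Firm; N4→Firm.
Management's best replies: Soft→N3; Firm→N3; Hard→N3.
Only (Firm, N3) has each player best-responding; Nash payoffs (1, 7).
Management's commitment gain: 7 − 7 = 0.

0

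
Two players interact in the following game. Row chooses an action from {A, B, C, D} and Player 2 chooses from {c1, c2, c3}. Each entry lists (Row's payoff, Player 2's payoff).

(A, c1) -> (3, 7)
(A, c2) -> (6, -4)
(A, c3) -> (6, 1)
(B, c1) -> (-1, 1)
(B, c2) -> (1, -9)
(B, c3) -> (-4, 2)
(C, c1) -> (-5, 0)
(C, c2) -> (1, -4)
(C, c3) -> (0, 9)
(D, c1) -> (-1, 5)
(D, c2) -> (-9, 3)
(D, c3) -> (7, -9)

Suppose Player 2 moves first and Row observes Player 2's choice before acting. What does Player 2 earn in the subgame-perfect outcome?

7

Work backward from Row's decision.
- c1: Row compares 3, -1, -5, -1 and picks A; Player 2 would get 7.
- c2: Row compares 6, 1, 1, -9 and picks A; Player 2 would get -4.
- c3: Row compares 6, -4, 0, 7 and picks D; Player 2 would get -9.
Among 7, -4, -9, the best is 7 at c1. Subgame-perfect outcome: (A, c1) with payoffs (3, 7).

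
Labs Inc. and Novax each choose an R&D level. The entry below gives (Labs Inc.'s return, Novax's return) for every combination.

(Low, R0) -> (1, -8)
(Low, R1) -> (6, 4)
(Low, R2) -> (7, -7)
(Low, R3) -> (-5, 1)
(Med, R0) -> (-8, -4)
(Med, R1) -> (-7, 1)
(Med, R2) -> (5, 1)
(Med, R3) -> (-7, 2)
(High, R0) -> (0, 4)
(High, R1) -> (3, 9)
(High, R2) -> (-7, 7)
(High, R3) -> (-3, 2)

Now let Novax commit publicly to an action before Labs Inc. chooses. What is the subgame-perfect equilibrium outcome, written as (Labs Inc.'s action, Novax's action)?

(Low, R1)

Backward induction with Novax moving first.
- R0: BR = Low, leader payoff -8.
- R1: BR = Low, leader payoff 4.
- R2: BR = Low, leader payoff -7.
- R3: BR = High, leader payoff 2.
Novax's induced payoffs are -8, 4, -7, 2, so Novax commits to R1. Subgame-perfect outcome: (Low, R1) with payoffs (6, 4).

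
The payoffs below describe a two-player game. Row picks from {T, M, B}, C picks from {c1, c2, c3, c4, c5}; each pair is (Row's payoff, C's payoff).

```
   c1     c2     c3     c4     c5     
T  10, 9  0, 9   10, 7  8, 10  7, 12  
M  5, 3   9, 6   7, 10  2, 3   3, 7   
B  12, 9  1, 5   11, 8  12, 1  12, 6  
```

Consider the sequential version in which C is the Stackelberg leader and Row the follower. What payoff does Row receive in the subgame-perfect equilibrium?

12

Solve by backward induction (C leads).
- c1: BR = B, leader payoff 9.
- c2: BR = M, leader payoff 6.
- c3: BR = B, leader payoff 8.
- c4: BR = B, leader payoff 1.
- c5: BR = B, leader payoff 6.
C's induced payoffs are 9, 6, 8, 1, 6, so C commits to c1. Subgame-perfect outcome: (B, c1) with payoffs (12, 9).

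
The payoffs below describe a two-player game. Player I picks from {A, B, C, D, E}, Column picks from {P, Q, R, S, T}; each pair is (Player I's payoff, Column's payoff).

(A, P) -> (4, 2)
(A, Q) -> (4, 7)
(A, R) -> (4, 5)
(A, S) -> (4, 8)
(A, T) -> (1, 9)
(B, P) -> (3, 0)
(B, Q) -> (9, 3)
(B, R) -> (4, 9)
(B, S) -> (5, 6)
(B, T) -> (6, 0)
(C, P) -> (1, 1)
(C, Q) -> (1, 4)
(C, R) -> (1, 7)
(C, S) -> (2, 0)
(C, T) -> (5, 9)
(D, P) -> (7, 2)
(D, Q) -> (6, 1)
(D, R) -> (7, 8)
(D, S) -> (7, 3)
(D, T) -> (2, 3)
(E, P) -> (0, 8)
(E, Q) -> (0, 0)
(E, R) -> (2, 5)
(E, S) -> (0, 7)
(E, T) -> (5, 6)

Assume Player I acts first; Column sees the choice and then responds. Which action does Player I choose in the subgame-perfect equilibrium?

Solve by backward induction (Player I leads).
- A: BR = T, leader payoff 1.
- B: BR = R, leader payoff 4.
- C: BR = T, leader payoff 5.
- D: BR = R, leader payoff 7.
- E: BR = P, leader payoff 0.
Player I's induced payoffs are 1, 4, 5, 7, 0, so Player I commits to D. Subgame-perfect outcome: (D, R) with payoffs (7, 8).

D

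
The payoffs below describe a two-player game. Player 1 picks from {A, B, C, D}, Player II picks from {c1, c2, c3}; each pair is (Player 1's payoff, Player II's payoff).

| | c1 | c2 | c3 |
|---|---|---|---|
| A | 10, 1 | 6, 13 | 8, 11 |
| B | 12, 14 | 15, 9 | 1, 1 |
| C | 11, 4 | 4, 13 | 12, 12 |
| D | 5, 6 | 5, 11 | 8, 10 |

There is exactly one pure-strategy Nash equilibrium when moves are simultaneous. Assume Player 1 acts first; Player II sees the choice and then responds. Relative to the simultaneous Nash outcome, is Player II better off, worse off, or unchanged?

Work backward from Player II's decision.
- A: BR = c2, leader payoff 6.
- B: BR = c1, leader payoff 12.
- C: BR = c2, leader payoff 4.
- D: BR = c2, leader payoff 5.
Maximizing over 6, 12, 4, 5, Player 1 chooses B. Subgame-perfect outcome: (B, c1) with payoffs (12, 14).
Now find the simultaneous Nash equilibrium.
Player 1's best replies: c1→B; c2→B; c3→C.
Player II's best replies: A→c2; B→c1; C→c2; D→c2.
Only (B, c1) has each player best-responding; Nash payoffs (12, 14).
Player II earns 14 sequentially versus 14 at the Nash outcome: unchanged.

unchanged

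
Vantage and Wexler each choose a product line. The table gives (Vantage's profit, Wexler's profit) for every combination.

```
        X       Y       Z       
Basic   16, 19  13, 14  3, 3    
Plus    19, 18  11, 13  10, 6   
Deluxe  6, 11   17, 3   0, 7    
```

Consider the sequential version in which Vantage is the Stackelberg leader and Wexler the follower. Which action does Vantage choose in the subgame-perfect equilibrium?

Plus

Work backward from Wexler's decision.
- Basic → Wexler plays X (best of 19, 14, 3); Vantage gets 16.
- Plus → Wexler plays X (best of 18, 13, 6); Vantage gets 19.
- Deluxe → Wexler plays X (best of 11, 3, 7); Vantage gets 6.
Among 16, 19, 6, the best is 19 at Plus. Subgame-perfect outcome: (Plus, X) with payoffs (19, 18).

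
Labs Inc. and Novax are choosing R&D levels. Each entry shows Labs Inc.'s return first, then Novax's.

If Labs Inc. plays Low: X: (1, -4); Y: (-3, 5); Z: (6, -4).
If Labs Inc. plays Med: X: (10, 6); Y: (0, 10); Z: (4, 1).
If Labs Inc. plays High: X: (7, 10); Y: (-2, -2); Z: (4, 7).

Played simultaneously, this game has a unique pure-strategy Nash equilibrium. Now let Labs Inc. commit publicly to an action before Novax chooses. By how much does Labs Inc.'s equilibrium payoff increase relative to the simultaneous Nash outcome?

7

Novax best-responds to each possible Labs Inc. move:
- Low: BR = Y, leader payoff -3.
- Med: BR = Y, leader payoff 0.
- High: BR = X, leader payoff 7.
Maximizing over -3, 0, 7, Labs Inc. chooses High. Subgame-perfect outcome: (High, X) with payoffs (7, 10).
Now find the simultaneous Nash equilibrium.
Labs Inc.'s best replies: X→Med; Y→Med; Z→Low.
Novax's best replies: Low→Y; Med→Y; High→X.
Only (Med, Y) has each player best-responding; Nash payoffs (0, 10).
Labs Inc.'s commitment gain: 7 − 0 = 7.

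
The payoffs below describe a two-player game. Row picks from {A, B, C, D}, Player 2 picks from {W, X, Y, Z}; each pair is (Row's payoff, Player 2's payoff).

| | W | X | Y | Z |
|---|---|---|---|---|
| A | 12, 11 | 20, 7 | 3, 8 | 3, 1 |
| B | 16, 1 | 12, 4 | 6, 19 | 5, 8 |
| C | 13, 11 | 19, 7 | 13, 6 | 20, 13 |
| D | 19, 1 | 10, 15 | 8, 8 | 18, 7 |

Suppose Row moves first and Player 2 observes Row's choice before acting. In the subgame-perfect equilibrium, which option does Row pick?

Work backward from Player 2's decision.
- A: Player 2 compares 11, 7, 8, 1 and picks W; Row would get 12.
- B: Player 2 compares 1, 4, 19, 8 and picks Y; Row would get 6.
- C: Player 2 compares 11, 7, 6, 13 and picks Z; Row would get 20.
- D: Player 2 compares 1, 15, 8, 7 and picks X; Row would get 10.
Row's induced payoffs are 12, 6, 20, 10, so Row commits to C. Subgame-perfect outcome: (C, Z) with payoffs (20, 13).

C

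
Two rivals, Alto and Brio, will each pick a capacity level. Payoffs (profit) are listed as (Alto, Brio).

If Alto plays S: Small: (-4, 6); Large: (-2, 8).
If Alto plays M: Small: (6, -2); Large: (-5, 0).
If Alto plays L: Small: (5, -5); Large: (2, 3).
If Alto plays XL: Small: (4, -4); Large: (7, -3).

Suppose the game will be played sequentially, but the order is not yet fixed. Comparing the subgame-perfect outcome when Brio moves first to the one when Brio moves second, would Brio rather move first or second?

first

If Alto leads: Brio's best replies are S→Large, M→Large, L→Large, XL→Large; Alto's induced payoffs -2, -5, 2, 7; outcome (XL, Large), payoffs (7, -3).
If Brio leads: Alto's best replies are Small→M, Large→XL; Brio's induced payoffs -2, -3; outcome (M, Small), payoffs (6, -2).
Brio gets -2 moving first and -3 moving second, so Brio prefers to move first.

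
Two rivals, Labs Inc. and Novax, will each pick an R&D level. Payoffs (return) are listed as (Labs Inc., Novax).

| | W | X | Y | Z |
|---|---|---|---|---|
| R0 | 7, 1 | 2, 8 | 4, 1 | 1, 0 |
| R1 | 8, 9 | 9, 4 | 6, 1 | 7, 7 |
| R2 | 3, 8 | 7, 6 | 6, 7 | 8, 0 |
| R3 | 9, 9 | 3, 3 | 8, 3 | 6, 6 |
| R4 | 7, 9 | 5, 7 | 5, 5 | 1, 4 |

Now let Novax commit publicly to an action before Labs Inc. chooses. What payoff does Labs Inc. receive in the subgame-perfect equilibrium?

9

Backward induction with Novax moving first.
- W: Labs Inc. compares 7, 8, 3, 9, 7 and picks R3; Novax would get 9.
- X: Labs Inc. compares 2, 9, 7, 3, 5 and picks R1; Novax would get 4.
- Y: Labs Inc. compares 4, 6, 6, 8, 5 and picks R3; Novax would get 3.
- Z: Labs Inc. compares 1, 7, 8, 6, 1 and picks R2; Novax would get 0.
Novax's induced payoffs are 9, 4, 3, 0, so Novax commits to W. Subgame-perfect outcome: (R3, W) with payoffs (9, 9).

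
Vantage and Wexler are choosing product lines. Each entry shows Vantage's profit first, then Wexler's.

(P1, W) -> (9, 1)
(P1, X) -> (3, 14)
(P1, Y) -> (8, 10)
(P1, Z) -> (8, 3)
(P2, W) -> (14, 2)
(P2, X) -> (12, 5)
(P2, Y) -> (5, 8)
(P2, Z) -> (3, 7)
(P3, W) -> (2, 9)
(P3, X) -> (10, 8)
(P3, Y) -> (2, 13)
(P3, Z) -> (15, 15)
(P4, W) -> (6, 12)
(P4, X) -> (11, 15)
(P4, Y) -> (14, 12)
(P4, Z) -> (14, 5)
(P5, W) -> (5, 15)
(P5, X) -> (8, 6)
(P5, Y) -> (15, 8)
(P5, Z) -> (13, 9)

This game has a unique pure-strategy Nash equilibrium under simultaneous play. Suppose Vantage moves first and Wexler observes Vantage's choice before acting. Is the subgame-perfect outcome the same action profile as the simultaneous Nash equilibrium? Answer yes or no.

Wexler best-responds to each possible Vantage move:
- P1: Wexler compares 1, 14, 10, 3 and picks X; Vantage would get 3.
- P2: Wexler compares 2, 5, 8, 7 and picks Y; Vantage would get 5.
- P3: Wexler compares 9, 8, 13, 15 and picks Z; Vantage would get 15.
- P4: Wexler compares 12, 15, 12, 5 and picks X; Vantage would get 11.
- P5: Wexler compares 15, 6, 8, 9 and picks W; Vantage would get 5.
Maximizing over 3, 5, 15, 11, 5, Vantage chooses P3. Subgame-perfect outcome: (P3, Z) with payoffs (15, 15).
Now find the simultaneous Nash equilibrium.
Vantage's best replies: W→P2; X→P2; Y→P5; Z→P3.
Wexler's best replies: P1→X; P2→Y; P3→Z; P4→X; P5→W.
The unique mutual best reply is (P3, Z), giving (15, 15).
Sequential outcome (P3, Z) coincides with the Nash profile (P3, Z).

yes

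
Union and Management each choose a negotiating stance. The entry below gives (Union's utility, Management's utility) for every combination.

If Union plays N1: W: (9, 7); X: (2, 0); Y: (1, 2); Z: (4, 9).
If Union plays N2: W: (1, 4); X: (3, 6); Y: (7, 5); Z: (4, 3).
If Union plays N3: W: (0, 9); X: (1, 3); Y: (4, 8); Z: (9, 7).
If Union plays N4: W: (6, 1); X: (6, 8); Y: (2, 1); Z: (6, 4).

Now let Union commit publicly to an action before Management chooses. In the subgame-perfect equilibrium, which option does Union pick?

N4

Management best-responds to each possible Union move:
- N1: BR = Z, leader payoff 4.
- N2: BR = X, leader payoff 3.
- N3: BR = W, leader payoff 0.
- N4: BR = X, leader payoff 6.
Among 4, 3, 0, 6, the best is 6 at N4. Subgame-perfect outcome: (N4, X) with payoffs (6, 8).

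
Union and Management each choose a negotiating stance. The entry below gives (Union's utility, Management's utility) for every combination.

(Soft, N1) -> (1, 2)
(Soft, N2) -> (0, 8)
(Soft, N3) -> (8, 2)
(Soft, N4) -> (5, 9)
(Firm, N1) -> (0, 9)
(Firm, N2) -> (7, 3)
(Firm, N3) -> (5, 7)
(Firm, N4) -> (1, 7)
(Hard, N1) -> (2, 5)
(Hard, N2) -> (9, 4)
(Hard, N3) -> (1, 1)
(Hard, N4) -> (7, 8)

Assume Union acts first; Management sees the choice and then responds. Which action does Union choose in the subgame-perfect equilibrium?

Hard

Solve by backward induction (Union leads).
- Soft → Management plays N4 (best of 2, 8, 2, 9); Union gets 5.
- Firm → Management plays N1 (best of 9, 3, 7, 7); Union gets 0.
- Hard → Management plays N4 (best of 5, 4, 1, 8); Union gets 7.
Union's induced payoffs are 5, 0, 7, so Union commits to Hard. Subgame-perfect outcome: (Hard, N4) with payoffs (7, 8).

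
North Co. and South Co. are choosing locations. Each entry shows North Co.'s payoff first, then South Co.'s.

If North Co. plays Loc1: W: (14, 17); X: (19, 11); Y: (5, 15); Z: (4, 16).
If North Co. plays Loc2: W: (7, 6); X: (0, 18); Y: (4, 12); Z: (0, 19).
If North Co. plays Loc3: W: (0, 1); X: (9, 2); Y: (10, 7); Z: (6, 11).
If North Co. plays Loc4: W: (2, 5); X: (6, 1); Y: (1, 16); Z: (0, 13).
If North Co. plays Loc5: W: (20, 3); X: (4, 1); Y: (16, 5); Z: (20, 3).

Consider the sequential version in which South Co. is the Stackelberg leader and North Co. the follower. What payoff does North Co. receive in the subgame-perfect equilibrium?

Work backward from North Co.'s decision.
- W → North Co. plays Loc5 (best of 14, 7, 0, 2, 20); South Co. gets 3.
- X → North Co. plays Loc1 (best of 19, 0, 9, 6, 4); South Co. gets 11.
- Y → North Co. plays Loc5 (best of 5, 4, 10, 1, 16); South Co. gets 5.
- Z → North Co. plays Loc5 (best of 4, 0, 6, 0, 20); South Co. gets 3.
Maximizing over 3, 11, 5, 3, South Co. chooses X. Subgame-perfect outcome: (Loc1, X) with payoffs (19, 11).

19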